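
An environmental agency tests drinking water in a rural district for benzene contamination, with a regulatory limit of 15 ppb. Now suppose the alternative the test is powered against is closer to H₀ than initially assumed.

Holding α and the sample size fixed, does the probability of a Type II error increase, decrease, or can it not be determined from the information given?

When the true parameter is near the null value, the test has a harder time distinguishing Ha from H₀.

It increases.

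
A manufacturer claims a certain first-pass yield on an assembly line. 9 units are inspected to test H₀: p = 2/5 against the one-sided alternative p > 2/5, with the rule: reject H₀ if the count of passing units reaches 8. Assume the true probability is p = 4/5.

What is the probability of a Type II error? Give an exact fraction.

Under the alternative p = 4/5, S ~ Binomial(9, 4/5); β is the probability the test does not reject, P(S < 8).
Summing C(9,j)·(4/5)^j·(1/5)^{9-j} for j = 0..7 gives 1101157/1953125.

1101157/1953125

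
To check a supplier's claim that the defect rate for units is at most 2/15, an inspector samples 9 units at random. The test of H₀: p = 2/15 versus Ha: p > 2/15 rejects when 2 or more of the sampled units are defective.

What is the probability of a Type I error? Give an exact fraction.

13155707024/38443359375

The significance level is the probability, assuming p = 2/15, of seeing 2 or more defectives in 9 draws.
α = 1 − P(Y ≤ 1) = 1 − 25287652351/38443359375 = 13155707024/38443359375.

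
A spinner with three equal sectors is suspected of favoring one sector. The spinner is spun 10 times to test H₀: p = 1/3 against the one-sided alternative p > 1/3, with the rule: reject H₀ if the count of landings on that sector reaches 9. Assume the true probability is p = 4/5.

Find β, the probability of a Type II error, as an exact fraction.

6095609/9765625

A Type II error is failing to reject when Ha holds: with p = 4/5, β = P(X ≤ 8).
Summing C(10,j)·(4/5)^j·(1/5)^{10-j} for j = 0..8 gives 6095609/9765625.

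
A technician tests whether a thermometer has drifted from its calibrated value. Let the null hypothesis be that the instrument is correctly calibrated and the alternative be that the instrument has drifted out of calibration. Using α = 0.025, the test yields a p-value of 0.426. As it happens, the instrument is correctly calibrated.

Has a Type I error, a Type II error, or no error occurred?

No error — this is a correct decision.

Since p = 0.426 ≥ α = 0.025, H₀ is not rejected.
H₀ is true (actually the instrument is correctly calibrated).
The decision matches the true state — no error.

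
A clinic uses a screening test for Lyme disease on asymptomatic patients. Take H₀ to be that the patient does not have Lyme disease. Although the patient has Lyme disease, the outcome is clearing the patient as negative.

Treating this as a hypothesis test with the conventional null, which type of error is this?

'Clearing the patient as negative' corresponds to failing to reject H₀.
H₀ was not rejected but H₀ is false — a Type II error (false negative).

Type II error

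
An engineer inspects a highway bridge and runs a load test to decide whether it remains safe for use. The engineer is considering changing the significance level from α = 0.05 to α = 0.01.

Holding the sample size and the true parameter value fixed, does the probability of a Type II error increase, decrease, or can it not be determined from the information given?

It increases.

Tightening α shrinks the rejection region. When Ha holds, fewer sample outcomes clear the stricter threshold, so more fall in the acceptance region.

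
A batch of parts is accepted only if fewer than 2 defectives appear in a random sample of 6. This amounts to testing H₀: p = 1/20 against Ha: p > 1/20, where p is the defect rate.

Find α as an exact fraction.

α = P(reject H₀ | H₀ true) = P(S ≥ 2 | p = 1/20), S ~ Binomial(6, 1/20).
α = 1 − P(S ≤ 1) = 1 − 2476099/2560000 = 83901/2560000.

83901/2560000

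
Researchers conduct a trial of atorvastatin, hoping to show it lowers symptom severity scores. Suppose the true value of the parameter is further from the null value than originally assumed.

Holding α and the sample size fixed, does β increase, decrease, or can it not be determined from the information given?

It decreases.

A larger true effect moves the Ha sampling distribution further from the H₀ critical value, making rejection more likely when Ha is true.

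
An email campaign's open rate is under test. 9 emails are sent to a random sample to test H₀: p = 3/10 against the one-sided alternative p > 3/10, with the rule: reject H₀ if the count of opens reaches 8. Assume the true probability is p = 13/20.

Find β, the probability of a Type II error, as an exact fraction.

Under the alternative p = 13/20, S ~ Binomial(9, 13/20); β is the probability the test does not reject, P(S < 8).
Summing C(9,j)·(13/20)^j·(7/20)^{9-j} for j = 0..7 gives 112501116301/128000000000.

112501116301/128000000000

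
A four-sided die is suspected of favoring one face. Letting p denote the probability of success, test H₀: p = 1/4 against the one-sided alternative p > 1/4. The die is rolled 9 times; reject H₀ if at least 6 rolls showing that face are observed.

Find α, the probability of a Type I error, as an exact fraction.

α = P(reject H₀ | H₀ true) = P(S ≥ 6 | p = 1/4), with S ~ Binomial(9, 1/4).
P(S ≥ 6) = Σ_{j=6}^{9} C(9,j)·(1/4)^j·(3/4)^{9-j} = 655/65536.

655/65536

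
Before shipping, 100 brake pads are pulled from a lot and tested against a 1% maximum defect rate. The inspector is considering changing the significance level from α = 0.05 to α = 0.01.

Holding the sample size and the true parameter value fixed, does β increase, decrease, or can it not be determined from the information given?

It increases.

Tightening α shrinks the rejection region. When Ha holds, fewer sample outcomes clear the stricter threshold, so more fall in the acceptance region.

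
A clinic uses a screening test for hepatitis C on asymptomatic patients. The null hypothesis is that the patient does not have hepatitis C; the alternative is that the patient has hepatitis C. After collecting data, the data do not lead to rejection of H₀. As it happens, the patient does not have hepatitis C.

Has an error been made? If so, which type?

The test retained a true H₀ — the decision matches the true state.

Neither — the decision is correct.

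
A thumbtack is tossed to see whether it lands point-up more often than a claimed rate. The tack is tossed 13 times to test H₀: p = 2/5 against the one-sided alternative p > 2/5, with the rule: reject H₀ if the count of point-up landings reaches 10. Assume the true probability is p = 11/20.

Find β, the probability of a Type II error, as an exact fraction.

β = P(fail to reject H₀ | Ha true) = P(S ≤ 9 | p = 11/20), S ~ Binomial(13, 11/20).
Summing C(13,j)·(11/20)^j·(9/20)^{13-j} for j = 0..9 gives 1857697115702463/2048000000000000.

1857697115702463/2048000000000000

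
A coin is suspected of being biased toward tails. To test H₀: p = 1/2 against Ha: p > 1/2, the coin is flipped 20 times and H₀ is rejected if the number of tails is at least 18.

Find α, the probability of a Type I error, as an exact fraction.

211/1048576

α = P(reject H₀ | H₀ true) = P(Y ≥ 18 | p = 1/2), with Y ~ Binomial(20, 1/2).
Summing the upper tail: (190 + 20 + 1) / 2^20 = 211/1048576.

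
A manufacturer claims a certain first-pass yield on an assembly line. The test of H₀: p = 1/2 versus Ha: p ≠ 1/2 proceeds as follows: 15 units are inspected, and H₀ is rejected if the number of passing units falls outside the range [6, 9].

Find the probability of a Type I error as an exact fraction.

The significance level is the null-hypothesis probability of the rejection region {≤5} ∪ {≥10}.
Each tail has probability (1 + 15 + 105 + 455 + 1365 + 3003)/32768; doubling gives α = 9888/32768 = 309/1024.

309/1024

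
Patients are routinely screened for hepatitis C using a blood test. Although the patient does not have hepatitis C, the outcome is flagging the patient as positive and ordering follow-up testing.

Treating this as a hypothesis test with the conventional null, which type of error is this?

Type I error

The null hypothesis here is that the patient does not have hepatitis C.
'Flagging the patient as positive and ordering follow-up testing' corresponds to rejecting H₀.
H₀ was rejected but H₀ is true — a Type I error (false positive).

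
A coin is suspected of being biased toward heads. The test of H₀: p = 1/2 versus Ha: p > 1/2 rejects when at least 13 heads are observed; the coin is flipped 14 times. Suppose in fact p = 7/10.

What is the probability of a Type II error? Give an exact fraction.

95252438490057/100000000000000

β = P(fail to reject H₀ | Ha true) = P(K ≤ 12 | p = 7/10), K ~ Binomial(14, 7/10).
Adding the binomial probabilities P(K=0)+…+P(K=12) at p = 7/10 gives 95252438490057/100000000000000.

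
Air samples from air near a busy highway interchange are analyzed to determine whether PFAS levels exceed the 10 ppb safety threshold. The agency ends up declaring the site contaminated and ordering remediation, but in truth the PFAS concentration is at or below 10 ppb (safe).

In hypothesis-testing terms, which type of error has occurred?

Type I error

The null hypothesis here is that the PFAS concentration is at or below 10 ppb (safe).
'Declaring the site contaminated and ordering remediation' corresponds to rejecting H₀.
H₀ was rejected but H₀ is true — a Type I error (false positive).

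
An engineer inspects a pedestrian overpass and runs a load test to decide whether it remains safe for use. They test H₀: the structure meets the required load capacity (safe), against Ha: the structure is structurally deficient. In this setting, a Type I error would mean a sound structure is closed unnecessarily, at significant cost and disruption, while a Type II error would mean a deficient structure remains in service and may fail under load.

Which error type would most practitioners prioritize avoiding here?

Type II error

The Type II consequence (a deficient structure remains in service and may fail under load) is more severe than the Type I consequence (a sound structure is closed unnecessarily, at significant cost and disruption).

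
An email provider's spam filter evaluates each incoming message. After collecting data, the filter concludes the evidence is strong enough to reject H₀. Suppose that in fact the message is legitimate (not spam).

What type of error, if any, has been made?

Type I error

The conventional null hypothesis here is that the message is legitimate (not spam).
H₀ was rejected, but H₀ is actually true.
Rejecting a true null hypothesis is a Type I error (false positive).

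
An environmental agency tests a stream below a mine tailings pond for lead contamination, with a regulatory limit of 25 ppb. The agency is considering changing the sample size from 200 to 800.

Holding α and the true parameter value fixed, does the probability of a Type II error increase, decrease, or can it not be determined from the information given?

A larger sample reduces the standard error, pulling the sampling distribution under Ha further from the non-rejection region.

It decreases.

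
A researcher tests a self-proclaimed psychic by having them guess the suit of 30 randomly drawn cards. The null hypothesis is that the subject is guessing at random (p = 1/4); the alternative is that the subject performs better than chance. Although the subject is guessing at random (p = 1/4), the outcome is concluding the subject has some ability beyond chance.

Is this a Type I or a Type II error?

'Concluding the subject has some ability beyond chance' corresponds to rejecting H₀.
H₀ was rejected but H₀ is true — a Type I error (false positive).

Type I error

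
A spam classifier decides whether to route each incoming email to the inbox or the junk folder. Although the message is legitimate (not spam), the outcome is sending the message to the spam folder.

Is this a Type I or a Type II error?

The null hypothesis here is that the message is legitimate (not spam).
'Sending the message to the spam folder' corresponds to rejecting H₀.
H₀ was rejected but H₀ is true — a Type I error (false positive).

Type I error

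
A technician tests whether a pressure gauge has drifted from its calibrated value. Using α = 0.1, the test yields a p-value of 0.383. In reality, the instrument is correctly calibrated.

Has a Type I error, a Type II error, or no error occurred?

Neither — the decision is correct.

The conventional null hypothesis is that the instrument is correctly calibrated.
Since p = 0.383 ≥ α = 0.1, H₀ is not rejected.
H₀ is true (actually the instrument is correctly calibrated).
The decision matches the true state — no error.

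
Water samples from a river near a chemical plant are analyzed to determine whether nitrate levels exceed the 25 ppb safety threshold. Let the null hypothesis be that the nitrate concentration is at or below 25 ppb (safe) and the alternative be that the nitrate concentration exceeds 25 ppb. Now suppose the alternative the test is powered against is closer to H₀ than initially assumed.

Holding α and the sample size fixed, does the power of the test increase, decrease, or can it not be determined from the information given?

It decreases.

A smaller true effect puts the Ha sampling distribution closer to H₀, so more of it falls in the non-rejection region.
Since power = 1 − β and β increases, power decreases.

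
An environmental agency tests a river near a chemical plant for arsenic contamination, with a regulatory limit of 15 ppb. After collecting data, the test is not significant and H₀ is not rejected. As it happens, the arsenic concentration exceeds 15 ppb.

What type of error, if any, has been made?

The conventional null hypothesis here is that the arsenic concentration is at or below 15 ppb (safe).
H₀ was not rejected, but H₀ is actually false.
Failing to reject a false null hypothesis is a Type II error (false negative).

Type II error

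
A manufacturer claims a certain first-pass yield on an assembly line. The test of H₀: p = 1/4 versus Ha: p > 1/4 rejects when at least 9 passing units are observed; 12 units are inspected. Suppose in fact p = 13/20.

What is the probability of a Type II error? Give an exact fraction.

535222111290433/819200000000000

Under the alternative p = 13/20, Y ~ Binomial(12, 13/20); β is the probability the test does not reject, P(Y < 9).
Summing C(12,j)·(13/20)^j·(7/20)^{12-j} for j = 0..8 gives 535222111290433/819200000000000.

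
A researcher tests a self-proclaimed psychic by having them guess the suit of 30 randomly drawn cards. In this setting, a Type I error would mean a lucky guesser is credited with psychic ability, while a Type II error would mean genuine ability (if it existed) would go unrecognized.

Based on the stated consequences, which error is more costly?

The Type I consequence (a lucky guesser is credited with psychic ability) is more severe than the Type II consequence (genuine ability (if it existed) would go unrecognized).

Type I error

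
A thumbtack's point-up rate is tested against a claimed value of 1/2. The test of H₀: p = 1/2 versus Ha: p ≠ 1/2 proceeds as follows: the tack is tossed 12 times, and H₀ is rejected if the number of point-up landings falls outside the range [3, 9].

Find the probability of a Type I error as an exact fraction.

α = P(S ≤ 2 or S ≥ 10 | p = 1/2), S ~ Binomial(12, 1/2).
Each tail has probability (1 + 12 + 66)/4096; doubling gives α = 158/4096 = 79/2048.

79/2048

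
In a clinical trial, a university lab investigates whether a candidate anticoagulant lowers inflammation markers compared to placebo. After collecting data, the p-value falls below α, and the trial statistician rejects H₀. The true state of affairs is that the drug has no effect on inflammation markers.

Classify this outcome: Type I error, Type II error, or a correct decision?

The conventional null hypothesis here is that the drug has no effect on inflammation markers.
H₀ was rejected, but H₀ is actually true.
Rejecting a true null hypothesis is a Type I error (false positive).

Type I error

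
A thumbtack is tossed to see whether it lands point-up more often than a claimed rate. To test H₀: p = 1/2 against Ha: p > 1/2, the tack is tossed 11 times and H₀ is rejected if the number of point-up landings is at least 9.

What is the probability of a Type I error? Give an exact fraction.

α = P(reject H₀ | H₀ true) = P(Y ≥ 9 | p = 1/2), with Y ~ Binomial(11, 1/2).
That's C(11,9) + C(11,10) + C(11,11) over 2^11, i.e. (55 + 11 + 1)/2048 = 67/2048.

67/2048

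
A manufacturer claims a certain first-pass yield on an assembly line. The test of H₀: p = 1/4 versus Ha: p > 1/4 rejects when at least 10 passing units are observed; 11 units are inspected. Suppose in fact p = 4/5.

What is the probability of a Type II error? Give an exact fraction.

A Type II error is failing to reject when Ha holds: with p = 4/5, β = P(X ≤ 9).
Equivalently, β = 1 − P(X ≥ 10) = 6619897/9765625.

6619897/9765625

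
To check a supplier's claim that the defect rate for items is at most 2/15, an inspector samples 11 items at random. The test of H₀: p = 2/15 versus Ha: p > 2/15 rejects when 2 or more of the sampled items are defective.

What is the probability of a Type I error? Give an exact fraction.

α = P(reject H₀ | H₀ true) = P(S ≥ 2 | p = 2/15), S ~ Binomial(11, 2/15).
α = 1 − P(S ≤ 1) = 1 − 965009442943/1729951171875 = 764941728932/1729951171875.

764941728932/1729951171875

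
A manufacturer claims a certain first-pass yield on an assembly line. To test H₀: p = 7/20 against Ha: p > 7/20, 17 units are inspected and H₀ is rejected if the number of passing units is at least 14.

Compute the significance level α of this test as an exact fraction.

56496660191394549/655360000000000000000

The Type I error probability is α = P(K ≥ 14) computed under H₀, where K ~ Binomial(17, 7/20).
P(K ≥ 14) = Σ_{j=14}^{17} C(17,j)·(7/20)^j·(13/20)^{17-j} = 56496660191394549/655360000000000000000.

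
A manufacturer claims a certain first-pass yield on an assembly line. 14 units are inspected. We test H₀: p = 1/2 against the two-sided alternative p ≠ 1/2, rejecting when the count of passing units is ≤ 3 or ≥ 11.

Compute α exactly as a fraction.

235/4096

α = P(Y ≤ 3 or Y ≥ 11 | p = 1/2), Y ~ Binomial(14, 1/2).
Each tail has probability (1 + 14 + 91 + 364)/16384; doubling gives α = 940/16384 = 235/4096.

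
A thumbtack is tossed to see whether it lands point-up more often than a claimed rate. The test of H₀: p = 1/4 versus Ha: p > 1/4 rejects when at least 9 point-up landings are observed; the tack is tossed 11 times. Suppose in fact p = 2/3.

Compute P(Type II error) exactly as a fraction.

1675/2187

Under the alternative p = 2/3, Y ~ Binomial(11, 2/3); β is the probability the test does not reject, P(Y < 9).
Adding the binomial probabilities P(Y=0)+…+P(Y=8) at p = 2/3 gives 1675/2187.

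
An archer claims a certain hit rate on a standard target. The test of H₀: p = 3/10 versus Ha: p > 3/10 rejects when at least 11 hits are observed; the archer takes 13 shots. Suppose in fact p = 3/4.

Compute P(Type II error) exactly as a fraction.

22394171/33554432

A Type II error is failing to reject when Ha holds: with p = 3/4, β = P(S ≤ 10).
Summing C(13,j)·(3/4)^j·(1/4)^{13-j} for j = 0..10 gives 22394171/33554432.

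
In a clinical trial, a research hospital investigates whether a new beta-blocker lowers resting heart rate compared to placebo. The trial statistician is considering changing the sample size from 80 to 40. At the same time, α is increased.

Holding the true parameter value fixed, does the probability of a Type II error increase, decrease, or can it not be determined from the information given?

The first change alone would make β increase; the second alone would make β decrease. Which effect dominates depends on the magnitudes, which are not given.

Cannot be determined from the information given.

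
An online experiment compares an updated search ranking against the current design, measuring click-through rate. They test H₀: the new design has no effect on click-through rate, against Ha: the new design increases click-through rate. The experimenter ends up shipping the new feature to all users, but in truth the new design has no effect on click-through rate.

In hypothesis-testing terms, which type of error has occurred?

Type I error

'Shipping the new feature to all users' corresponds to rejecting H₀.
H₀ was rejected but H₀ is true — a Type I error (false positive).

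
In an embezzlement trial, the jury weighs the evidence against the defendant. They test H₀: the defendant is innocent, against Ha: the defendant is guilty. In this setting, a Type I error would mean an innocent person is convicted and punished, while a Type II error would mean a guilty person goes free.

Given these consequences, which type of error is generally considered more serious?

The Type I consequence (an innocent person is convicted and punished) is more severe than the Type II consequence (a guilty person goes free).

Type I error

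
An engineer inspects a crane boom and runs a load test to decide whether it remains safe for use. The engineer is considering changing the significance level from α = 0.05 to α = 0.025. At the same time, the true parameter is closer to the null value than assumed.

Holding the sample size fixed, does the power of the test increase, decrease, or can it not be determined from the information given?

It decreases.

Lowering α raises the bar for rejection; under Ha, the test now fails to reject on outcomes it previously would have rejected. A smaller true effect puts the Ha sampling distribution closer to H₀, so more of it falls in the non-rejection region. Both changes push β in the same direction.
Since power = 1 − β and β increases, power decreases.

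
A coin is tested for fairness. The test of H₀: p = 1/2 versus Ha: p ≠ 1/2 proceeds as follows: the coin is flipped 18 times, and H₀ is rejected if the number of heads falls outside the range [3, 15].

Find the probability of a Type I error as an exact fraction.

43/32768

Under H₀, X ~ Binomial(18, 1/2); α is the probability of landing in either tail, P(X ≤ 2) + P(X ≥ 16).
The two tails are symmetric, so α = 2·(1 + 18 + 153)/2^18 = 344/262144 = 43/32768.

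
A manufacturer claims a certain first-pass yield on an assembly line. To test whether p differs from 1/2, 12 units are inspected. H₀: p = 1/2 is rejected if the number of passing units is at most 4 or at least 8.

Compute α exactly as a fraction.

The significance level is the null-hypothesis probability of the rejection region {≤4} ∪ {≥8}.
By symmetry, α = 2·P(X ≤ 4) = 2·(1 + 12 + 66 + 220 + 495)/4096 = 1588/4096 = 397/1024.

397/1024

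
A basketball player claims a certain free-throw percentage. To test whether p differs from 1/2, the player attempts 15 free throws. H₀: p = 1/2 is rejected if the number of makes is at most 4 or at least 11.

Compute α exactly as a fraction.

The significance level is the null-hypothesis probability of the rejection region {≤4} ∪ {≥11}.
Each tail has probability (1 + 15 + 105 + 455 + 1365)/32768; doubling gives α = 3882/32768 = 1941/16384.

1941/16384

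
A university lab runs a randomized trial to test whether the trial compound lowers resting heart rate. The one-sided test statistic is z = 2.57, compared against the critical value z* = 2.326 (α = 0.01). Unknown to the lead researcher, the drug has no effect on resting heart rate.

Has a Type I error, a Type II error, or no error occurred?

The conventional null hypothesis is that the drug has no effect on resting heart rate.
Since z = 2.57 > z* = 2.326, H₀ is rejected.
H₀ is true (actually the drug has no effect on resting heart rate).
Rejecting a true H₀ is a Type I error.

Type I error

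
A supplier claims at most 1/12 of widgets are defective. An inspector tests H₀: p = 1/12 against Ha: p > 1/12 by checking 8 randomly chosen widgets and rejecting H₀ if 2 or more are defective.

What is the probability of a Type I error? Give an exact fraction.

The significance level is the probability, assuming p = 1/12, of seeing 2 or more defectives in 8 draws.
Via the complement, α = 1 − Σ_{j=0}^{1} C(8,j)(1/12)^j(11/12)^{8-j} = 59725447/429981696.

59725447/429981696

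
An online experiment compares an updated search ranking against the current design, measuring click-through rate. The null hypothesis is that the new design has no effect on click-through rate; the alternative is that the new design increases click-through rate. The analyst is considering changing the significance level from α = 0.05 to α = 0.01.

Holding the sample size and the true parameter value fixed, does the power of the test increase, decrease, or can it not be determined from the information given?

It decreases.

Tightening α shrinks the rejection region. When Ha holds, fewer sample outcomes clear the stricter threshold, so more fall in the acceptance region.
Since power = 1 − β and β increases, power decreases.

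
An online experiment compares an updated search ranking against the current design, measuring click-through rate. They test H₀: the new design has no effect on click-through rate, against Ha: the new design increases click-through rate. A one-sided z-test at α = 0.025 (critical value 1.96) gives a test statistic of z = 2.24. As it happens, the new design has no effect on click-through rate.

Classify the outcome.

Type I error

Since z = 2.24 > z* = 1.96, H₀ is rejected.
H₀ is true (actually the new design has no effect on click-through rate).
Rejecting a true H₀ is a Type I error.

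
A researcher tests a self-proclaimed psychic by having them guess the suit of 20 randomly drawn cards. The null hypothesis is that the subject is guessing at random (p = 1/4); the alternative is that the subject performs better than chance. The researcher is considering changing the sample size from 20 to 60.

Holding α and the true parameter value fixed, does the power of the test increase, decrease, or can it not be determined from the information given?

It increases.

Increasing n separates the H₀ and Ha sampling distributions, so under Ha fewer outcomes land in the acceptance region.
Since power = 1 − β and β decreases, power increases.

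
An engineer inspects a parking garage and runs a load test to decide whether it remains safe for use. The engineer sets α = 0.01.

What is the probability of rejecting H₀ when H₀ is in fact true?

The significance level α is, by definition, the probability of a Type I error — P(reject H₀ | H₀ true).

0.01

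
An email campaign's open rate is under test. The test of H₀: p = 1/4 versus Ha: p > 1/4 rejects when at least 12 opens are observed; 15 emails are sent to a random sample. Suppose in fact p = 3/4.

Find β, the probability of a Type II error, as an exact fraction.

Under the alternative p = 3/4, K ~ Binomial(15, 3/4); β is the probability the test does not reject, P(K < 12).
Equivalently, β = 1 − P(K ≥ 12) = 144609703/268435456.

144609703/268435456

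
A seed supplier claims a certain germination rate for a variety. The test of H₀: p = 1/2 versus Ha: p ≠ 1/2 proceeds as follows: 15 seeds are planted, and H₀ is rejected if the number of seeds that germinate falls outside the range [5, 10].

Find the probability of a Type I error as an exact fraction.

The significance level is the null-hypothesis probability of the rejection region {≤4} ∪ {≥11}.
By symmetry, α = 2·P(X ≤ 4) = 2·(1 + 15 + 105 + 455 + 1365)/32768 = 3882/32768 = 1941/16384.

1941/16384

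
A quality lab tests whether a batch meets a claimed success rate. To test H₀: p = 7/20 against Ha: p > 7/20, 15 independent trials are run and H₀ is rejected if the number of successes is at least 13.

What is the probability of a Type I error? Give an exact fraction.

1856296550387713/32768000000000000000

Under H₀, K ~ Binomial(15, 7/20), and α = P(K ≥ 13).
Summing C(15,j)(7/20)^j(13/20)^{15−j} for j = 13,…,15 gives 1856296550387713/32768000000000000000.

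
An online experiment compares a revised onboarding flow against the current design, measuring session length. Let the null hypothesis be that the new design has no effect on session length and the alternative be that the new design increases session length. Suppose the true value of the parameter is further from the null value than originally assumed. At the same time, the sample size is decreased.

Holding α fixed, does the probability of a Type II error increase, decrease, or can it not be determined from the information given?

Cannot be determined from the information given.

The first change alone would make β decrease; the second alone would make β increase. Which effect dominates depends on the magnitudes, which are not given.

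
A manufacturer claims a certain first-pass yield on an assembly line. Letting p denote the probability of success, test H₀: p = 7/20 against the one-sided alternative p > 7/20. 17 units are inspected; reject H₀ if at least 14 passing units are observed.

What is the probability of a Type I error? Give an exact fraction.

The Type I error probability is α = P(K ≥ 14) computed under H₀, where K ~ Binomial(17, 7/20).
Adding the binomial terms for j = 14 through 17 with p = 7/20 yields 56496660191394549/655360000000000000000.

56496660191394549/655360000000000000000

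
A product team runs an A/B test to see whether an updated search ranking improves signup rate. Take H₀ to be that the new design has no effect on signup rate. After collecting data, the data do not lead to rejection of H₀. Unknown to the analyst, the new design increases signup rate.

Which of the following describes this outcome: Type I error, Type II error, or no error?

H₀ was not rejected, but H₀ is actually false.
Failing to reject a false null hypothesis is a Type II error (false negative).

Type II error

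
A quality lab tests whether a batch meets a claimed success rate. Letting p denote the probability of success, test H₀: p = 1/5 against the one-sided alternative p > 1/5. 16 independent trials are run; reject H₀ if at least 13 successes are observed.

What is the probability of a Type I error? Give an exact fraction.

α = P(reject H₀ | H₀ true) = P(X ≥ 13 | p = 1/5), with X ~ Binomial(16, 1/5).
Summing C(16,j)(1/5)^j(4/5)^{16−j} for j = 13,…,16 gives 1513/6103515625.

1513/6103515625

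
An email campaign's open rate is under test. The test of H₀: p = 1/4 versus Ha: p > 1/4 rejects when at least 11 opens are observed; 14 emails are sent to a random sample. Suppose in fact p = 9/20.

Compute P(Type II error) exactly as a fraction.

Under the alternative p = 9/20, K ~ Binomial(14, 9/20); β is the probability the test does not reject, P(K < 11).
Equivalently, β = 1 − P(K ≥ 11) = 809836111480091663/819200000000000000.

809836111480091663/819200000000000000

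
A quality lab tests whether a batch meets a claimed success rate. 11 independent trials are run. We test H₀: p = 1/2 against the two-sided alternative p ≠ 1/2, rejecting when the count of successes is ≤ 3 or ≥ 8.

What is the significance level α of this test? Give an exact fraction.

29/128

α = P(Y ≤ 3 or Y ≥ 8 | p = 1/2), Y ~ Binomial(11, 1/2).
By symmetry, α = 2·P(Y ≤ 3) = 2·(1 + 11 + 55 + 165)/2048 = 464/2048 = 29/128.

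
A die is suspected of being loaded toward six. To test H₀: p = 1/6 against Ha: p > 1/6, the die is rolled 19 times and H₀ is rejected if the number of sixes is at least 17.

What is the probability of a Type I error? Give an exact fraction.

Under H₀, S ~ Binomial(19, 1/6), and α = P(S ≥ 17).
Summing C(19,j)(1/6)^j(5/6)^{19−j} for j = 17,…,19 gives 1457/203119913336832.

1457/203119913336832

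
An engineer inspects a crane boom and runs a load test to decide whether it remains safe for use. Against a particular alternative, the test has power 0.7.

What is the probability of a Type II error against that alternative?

Power = 1 − β, so β = 1 − 0.7 = 0.3.

0.3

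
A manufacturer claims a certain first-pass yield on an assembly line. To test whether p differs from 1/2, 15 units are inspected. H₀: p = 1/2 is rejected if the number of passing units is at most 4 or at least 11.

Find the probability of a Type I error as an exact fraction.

Under H₀, Y ~ Binomial(15, 1/2); α is the probability of landing in either tail, P(Y ≤ 4) + P(Y ≥ 11).
By symmetry, α = 2·P(Y ≤ 4) = 2·(1 + 15 + 105 + 455 + 1365)/32768 = 3882/32768 = 1941/16384.

1941/16384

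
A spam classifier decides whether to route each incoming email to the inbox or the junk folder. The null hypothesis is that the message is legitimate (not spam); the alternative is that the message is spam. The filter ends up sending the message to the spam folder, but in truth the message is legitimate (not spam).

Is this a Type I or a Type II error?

Type I error

'Sending the message to the spam folder' corresponds to rejecting H₀.
H₀ was rejected but H₀ is true — a Type I error (false positive).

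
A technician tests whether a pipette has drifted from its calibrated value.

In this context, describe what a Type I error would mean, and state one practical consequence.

A Type I error would mean concluding that the instrument has drifted out of calibration when in fact the instrument is correctly calibrated. Consequence: a properly working instrument is taken offline unnecessarily.

With the conventional null hypothesis that the instrument is correctly calibrated:
A Type I error is rejecting H₀ when H₀ is true.
Here that means pulling the instrument for recalibration when actually the instrument is correctly calibrated.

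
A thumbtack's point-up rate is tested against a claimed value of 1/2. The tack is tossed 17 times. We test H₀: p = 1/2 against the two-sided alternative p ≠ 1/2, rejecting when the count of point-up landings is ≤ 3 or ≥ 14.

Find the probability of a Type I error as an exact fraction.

417/32768

Under H₀, K ~ Binomial(17, 1/2); α is the probability of landing in either tail, P(K ≤ 3) + P(K ≥ 14).
Each tail has probability (1 + 17 + 136 + 680)/131072; doubling gives α = 1668/131072 = 417/32768.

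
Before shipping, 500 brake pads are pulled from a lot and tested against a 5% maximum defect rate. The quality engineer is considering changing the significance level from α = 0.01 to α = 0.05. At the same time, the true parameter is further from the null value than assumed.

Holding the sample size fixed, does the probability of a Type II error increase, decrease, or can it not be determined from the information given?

A larger α widens the rejection region, so when the alternative is true more outcomes lead to rejection — failing to reject becomes less likely. The further the true parameter sits from the null value, the more of the Ha sampling distribution falls in the rejection region. Both changes push β in the same direction.

It decreases.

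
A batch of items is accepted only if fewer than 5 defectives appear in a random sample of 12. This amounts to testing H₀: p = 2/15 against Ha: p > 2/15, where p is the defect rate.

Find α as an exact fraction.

α = P(reject H₀ | H₀ true) = P(Y ≥ 5 | p = 2/15), Y ~ Binomial(12, 2/15).
Computing the lower-tail complement: 1 − 8521938842287/8649755859375 = 127817017088/8649755859375.

127817017088/8649755859375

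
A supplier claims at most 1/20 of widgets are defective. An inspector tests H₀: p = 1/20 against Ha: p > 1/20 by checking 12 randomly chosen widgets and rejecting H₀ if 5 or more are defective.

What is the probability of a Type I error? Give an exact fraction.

75344392367/409600000000000

Under H₀, X ~ Binomial(12, 1/20); the Type I error rate is P(X ≥ 5).
Computing the lower-tail complement: 1 − 409524655607633/409600000000000 = 75344392367/409600000000000.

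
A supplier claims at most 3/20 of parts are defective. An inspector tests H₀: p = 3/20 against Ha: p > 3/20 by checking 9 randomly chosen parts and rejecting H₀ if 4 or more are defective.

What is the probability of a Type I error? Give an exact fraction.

4343234013/128000000000

α = P(reject H₀ | H₀ true) = P(S ≥ 4 | p = 3/20), S ~ Binomial(9, 3/20).
Computing the lower-tail complement: 1 − 123656765987/128000000000 = 4343234013/128000000000.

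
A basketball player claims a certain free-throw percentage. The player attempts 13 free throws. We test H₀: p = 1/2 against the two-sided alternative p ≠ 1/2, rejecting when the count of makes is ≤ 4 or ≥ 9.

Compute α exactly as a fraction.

The significance level is the null-hypothesis probability of the rejection region {≤4} ∪ {≥9}.
Each tail has probability (1 + 13 + 78 + 286 + 715)/8192; doubling gives α = 2186/8192 = 1093/4096.

1093/4096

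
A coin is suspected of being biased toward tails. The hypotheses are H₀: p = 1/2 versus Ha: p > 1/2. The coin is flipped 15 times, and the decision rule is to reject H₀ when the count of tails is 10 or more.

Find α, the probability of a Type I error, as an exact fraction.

309/2048

Under H₀, S ~ Binomial(15, 1/2), and α = P(S ≥ 10).
P(S ≥ 10) = [C(15,10) + C(15,11) + C(15,12) + C(15,13) + C(15,14) + C(15,15)] / 2^15 = (3003 + 1365 + 455 + 105 + 15 + 1) / 32768 = 4944/32768 = 309/2048.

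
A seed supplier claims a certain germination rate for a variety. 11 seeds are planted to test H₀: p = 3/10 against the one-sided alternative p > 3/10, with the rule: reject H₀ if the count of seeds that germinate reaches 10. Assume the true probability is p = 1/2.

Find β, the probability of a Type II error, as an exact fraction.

509/512

Under the alternative p = 1/2, Y ~ Binomial(11, 1/2); β is the probability the test does not reject, P(Y < 10).
Adding the binomial probabilities P(Y=0)+…+P(Y=9) at p = 1/2 gives 509/512.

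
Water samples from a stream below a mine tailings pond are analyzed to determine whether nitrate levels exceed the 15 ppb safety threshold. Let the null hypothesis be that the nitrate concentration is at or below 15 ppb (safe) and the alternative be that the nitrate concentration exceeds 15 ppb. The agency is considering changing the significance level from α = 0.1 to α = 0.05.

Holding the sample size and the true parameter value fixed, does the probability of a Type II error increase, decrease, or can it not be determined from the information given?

It increases.

Tightening α shrinks the rejection region. When Ha holds, fewer sample outcomes clear the stricter threshold, so more fall in the acceptance region.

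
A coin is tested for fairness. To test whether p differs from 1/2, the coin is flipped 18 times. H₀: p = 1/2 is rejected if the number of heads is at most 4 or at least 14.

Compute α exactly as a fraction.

253/8192

α = P(S ≤ 4 or S ≥ 14 | p = 1/2), S ~ Binomial(18, 1/2).
By symmetry, α = 2·P(S ≤ 4) = 2·(1 + 18 + 153 + 816 + 3060)/262144 = 8096/262144 = 253/8192.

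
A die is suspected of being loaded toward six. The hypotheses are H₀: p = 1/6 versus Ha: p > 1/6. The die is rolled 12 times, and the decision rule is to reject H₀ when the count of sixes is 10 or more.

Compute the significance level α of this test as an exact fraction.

Under H₀, X ~ Binomial(12, 1/6), and α = P(X ≥ 10).
P(X ≥ 10) = Σ_{j=10}^{12} C(12,j)·(1/6)^j·(5/6)^{12-j} = 1711/2176782336.

1711/2176782336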